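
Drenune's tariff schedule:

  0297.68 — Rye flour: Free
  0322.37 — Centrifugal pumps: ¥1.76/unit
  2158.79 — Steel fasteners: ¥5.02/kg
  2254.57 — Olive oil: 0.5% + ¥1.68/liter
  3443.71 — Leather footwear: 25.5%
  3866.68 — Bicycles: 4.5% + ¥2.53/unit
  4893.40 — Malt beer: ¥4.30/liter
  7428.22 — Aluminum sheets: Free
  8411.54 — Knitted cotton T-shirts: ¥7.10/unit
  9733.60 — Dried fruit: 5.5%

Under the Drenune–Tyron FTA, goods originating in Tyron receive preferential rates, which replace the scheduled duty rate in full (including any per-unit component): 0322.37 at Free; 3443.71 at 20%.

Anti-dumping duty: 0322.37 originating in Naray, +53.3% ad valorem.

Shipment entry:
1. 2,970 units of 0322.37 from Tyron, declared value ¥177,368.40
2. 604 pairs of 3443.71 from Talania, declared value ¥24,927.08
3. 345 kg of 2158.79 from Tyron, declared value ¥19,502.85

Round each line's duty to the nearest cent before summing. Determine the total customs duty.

¥8,088.31

Line 1 (0322.37, Tyron, 2,970 units, ¥177,368.40):
Base rate for 0322.37 is ¥1.76/unit.
Origin Tyron qualifies under the Drenune–Tyron agreement and 0322.37 is covered: preferential rate Free applies instead.
The additional-duty order on 0322.37 targets Naray, not Tyron; it does not apply.
Duty = ¥177,368.40 × 0% = ¥0.00.
Line 2 (3443.71, Talania, 604 pairs, ¥24,927.08):
Base rate for 3443.71 is 25.5%.
3443.71 has an FTA preferential rate, but origin Talania is not Tyron; base rate stands.
Duty = ¥24,927.08 × 25.5% = ¥6,356.41.
Line 3 (2158.79, Tyron, 345 kg, ¥19,502.85):
Base rate for 2158.79 is ¥5.02/kg.
Origin Tyron is the FTA partner but 2158.79 is not on the preference list; base rate stands.
Duty = 345 × ¥5.02 = ¥1,731.90.
Total = ¥0.00 + ¥6,356.41 + ¥1,731.90 = ¥8,088.31.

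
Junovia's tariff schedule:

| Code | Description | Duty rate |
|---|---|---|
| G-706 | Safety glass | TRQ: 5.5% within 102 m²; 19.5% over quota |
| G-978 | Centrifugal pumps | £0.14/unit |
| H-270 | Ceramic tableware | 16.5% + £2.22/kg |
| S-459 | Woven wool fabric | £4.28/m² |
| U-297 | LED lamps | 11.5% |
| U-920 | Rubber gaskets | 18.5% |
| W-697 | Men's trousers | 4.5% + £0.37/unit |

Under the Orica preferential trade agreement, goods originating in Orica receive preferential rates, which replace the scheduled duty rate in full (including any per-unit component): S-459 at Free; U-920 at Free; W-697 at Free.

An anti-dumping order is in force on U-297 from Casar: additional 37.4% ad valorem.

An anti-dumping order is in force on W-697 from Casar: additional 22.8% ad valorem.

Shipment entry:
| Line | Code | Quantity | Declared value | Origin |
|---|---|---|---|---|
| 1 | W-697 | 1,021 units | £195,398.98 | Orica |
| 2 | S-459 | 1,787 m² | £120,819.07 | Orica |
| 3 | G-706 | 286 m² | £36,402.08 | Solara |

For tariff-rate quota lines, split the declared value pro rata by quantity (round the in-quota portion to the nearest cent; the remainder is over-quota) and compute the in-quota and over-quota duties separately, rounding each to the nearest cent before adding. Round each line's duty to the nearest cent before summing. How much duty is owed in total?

£5,280.85

Line 1 (W-697, Orica, 1,021 units, £195,398.98):
Base rate for W-697 is 4.5% + £0.37/unit.
Origin Orica qualifies under the Junovia–Orica agreement and W-697 is covered: preferential rate Free applies instead.
The additional-duty order on W-697 targets Casar, not Orica; it does not apply.
Duty = £195,398.98 × 0% = £0.00.
Line 2 (S-459, Orica, 1,787 m², £120,819.07):
Base rate for S-459 is £4.28/m².
Origin Orica qualifies under the Junovia–Orica agreement and S-459 is covered: preferential rate Free applies instead.
Duty = £120,819.07 × 0% = £0.00.
Line 3 (G-706, Solara, 286 m², £36,402.08):
Code G-706 is under a tariff-rate quota (threshold 102 m²). In-quota: 102 m² at 5.5%; over-quota: 184 m² at 19.5%.
Pro-rata value split: in-quota = £36,402.08 × 102/286 = £12,982.56; over-quota = £36,402.08 − £12,982.56 = £23,419.52.
In-quota duty = £12,982.56 × 5.5% = £714.04. Over-quota duty = £23,419.52 × 19.5% = £4,566.81.
Line duty = £714.04 + £4,566.81 = £5,280.85.
Total = £0.00 + £0.00 + £5,280.85 = £5,280.85.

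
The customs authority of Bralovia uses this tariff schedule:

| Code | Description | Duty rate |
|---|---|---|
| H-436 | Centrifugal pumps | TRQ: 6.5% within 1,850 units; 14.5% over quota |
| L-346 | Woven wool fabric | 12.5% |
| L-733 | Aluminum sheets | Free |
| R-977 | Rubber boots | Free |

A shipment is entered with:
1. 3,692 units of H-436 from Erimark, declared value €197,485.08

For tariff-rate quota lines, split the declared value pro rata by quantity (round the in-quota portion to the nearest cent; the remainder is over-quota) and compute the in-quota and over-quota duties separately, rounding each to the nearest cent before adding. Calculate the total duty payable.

Line 1 (H-436, Erimark, 3,692 units, €197,485.08):
Code H-436 is under a tariff-rate quota (threshold 1,850 units). In-quota: 1,850 units at 6.5%; over-quota: 1,842 units at 14.5%.
Pro-rata value split: in-quota = €197,485.08 × 1,850/3,692 = €98,956.50; over-quota = €197,485.08 − €98,956.50 = €98,528.58.
In-quota duty = €98,956.50 × 6.5% = €6,432.17. Over-quota duty = €98,528.58 × 14.5% = €14,286.64.
Line duty = €6,432.17 + €14,286.64 = €20,718.81.

€20,718.81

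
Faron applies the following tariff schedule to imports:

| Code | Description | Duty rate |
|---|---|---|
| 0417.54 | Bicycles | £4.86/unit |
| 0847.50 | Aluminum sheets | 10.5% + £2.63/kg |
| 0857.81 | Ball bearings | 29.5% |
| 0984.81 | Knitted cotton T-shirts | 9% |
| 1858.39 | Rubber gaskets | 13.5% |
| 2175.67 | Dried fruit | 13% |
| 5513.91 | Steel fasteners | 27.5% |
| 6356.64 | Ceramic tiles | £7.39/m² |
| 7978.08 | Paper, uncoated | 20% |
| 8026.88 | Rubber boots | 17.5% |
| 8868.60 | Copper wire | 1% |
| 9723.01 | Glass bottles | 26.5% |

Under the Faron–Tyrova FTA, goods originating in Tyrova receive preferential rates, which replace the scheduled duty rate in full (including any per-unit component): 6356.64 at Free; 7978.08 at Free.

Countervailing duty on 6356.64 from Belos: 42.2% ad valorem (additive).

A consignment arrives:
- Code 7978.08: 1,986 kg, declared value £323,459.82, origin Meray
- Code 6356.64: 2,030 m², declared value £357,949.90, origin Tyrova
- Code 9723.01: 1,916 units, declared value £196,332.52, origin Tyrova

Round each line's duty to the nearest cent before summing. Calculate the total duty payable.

£116,720.08

Line 1 (7978.08, Meray, 1,986 kg, £323,459.82):
Base rate for 7978.08 is 20%.
7978.08 has an FTA preferential rate, but origin Meray is not Tyrova; base rate stands.
Duty = £323,459.82 × 20% = £64,691.96.
Line 2 (6356.64, Tyrova, 2,030 m², £357,949.90):
Base rate for 6356.64 is £7.39/m².
Origin Tyrova qualifies under the Faron–Tyrova agreement and 6356.64 is covered: preferential rate Free applies instead.
The additional-duty order on 6356.64 targets Belos, not Tyrova; it does not apply.
Duty = £357,949.90 × 0% = £0.00.
Line 3 (9723.01, Tyrova, 1,916 units, £196,332.52):
Base rate for 9723.01 is 26.5%.
Origin Tyrova is the FTA partner but 9723.01 is not on the preference list; base rate stands.
Duty = £196,332.52 × 26.5% = £52,028.12.
Total = £64,691.96 + £0.00 + £52,028.12 = £116,720.08.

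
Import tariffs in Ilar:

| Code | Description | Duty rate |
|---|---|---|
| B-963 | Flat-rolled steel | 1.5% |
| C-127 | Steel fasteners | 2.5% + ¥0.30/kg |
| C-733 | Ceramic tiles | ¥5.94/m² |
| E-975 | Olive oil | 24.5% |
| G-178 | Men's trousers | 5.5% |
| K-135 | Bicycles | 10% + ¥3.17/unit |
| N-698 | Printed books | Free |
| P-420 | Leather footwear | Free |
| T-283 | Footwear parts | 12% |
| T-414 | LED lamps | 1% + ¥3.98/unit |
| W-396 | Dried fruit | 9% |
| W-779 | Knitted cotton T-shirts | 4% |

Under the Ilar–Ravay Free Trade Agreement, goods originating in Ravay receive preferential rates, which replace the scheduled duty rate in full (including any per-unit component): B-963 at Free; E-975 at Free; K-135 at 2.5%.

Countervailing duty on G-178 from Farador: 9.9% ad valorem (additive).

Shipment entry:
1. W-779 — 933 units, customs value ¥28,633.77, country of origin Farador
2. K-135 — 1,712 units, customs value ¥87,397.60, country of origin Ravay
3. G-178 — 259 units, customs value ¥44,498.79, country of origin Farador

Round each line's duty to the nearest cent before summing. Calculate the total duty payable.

¥10,183.10

Line 1 (W-779, Farador, 933 units, ¥28,633.77):
Base rate for W-779 is 4%.
Duty = ¥28,633.77 × 4% = ¥1,145.35.
Line 2 (K-135, Ravay, 1,712 units, ¥87,397.60):
Base rate for K-135 is 10% + ¥3.17/unit.
Origin Ravay qualifies under the Ilar–Ravay agreement and K-135 is covered: preferential rate 2.5% applies instead.
Duty = ¥87,397.60 × 2.5% = ¥2,184.94.
Line 3 (G-178, Farador, 259 units, ¥44,498.79):
Base rate for G-178 is 5.5%.
Additional duty on G-178 from Farador: +9.9%. Applied ad valorem rate: 5.5% + 9.9% = 15.4%.
Duty = ¥44,498.79 × 15.4% = ¥6,852.81.
Total = ¥1,145.35 + ¥2,184.94 + ¥6,852.81 = ¥10,183.10.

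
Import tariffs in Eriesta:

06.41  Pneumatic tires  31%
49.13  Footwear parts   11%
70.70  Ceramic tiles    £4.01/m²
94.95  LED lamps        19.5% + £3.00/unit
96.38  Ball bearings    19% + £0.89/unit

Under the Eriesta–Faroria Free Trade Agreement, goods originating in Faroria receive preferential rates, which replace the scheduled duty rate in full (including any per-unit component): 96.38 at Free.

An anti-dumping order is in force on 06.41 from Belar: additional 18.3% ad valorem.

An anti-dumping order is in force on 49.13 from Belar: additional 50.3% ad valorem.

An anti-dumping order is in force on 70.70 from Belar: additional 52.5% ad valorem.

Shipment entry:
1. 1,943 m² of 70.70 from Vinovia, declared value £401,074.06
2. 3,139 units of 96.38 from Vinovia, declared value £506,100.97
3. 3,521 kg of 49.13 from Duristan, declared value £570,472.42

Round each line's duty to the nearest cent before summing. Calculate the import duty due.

Line 1 (70.70, Vinovia, 1,943 m², £401,074.06):
Base rate for 70.70 is £4.01/m².
The additional-duty order on 70.70 targets Belar, not Vinovia; it does not apply.
Duty = 1,943 × £4.01 = £7,791.43.
Line 2 (96.38, Vinovia, 3,139 units, £506,100.97):
Base rate for 96.38 is 19% + £0.89/unit.
96.38 has an FTA preferential rate, but origin Vinovia is not Faroria; base rate stands.
Duty = £506,100.97 × 19% + 3,139 × £0.89 = £98,952.89.
Line 3 (49.13, Duristan, 3,521 kg, £570,472.42):
Base rate for 49.13 is 11%.
The additional-duty order on 49.13 targets Belar, not Duristan; it does not apply.
Duty = £570,472.42 × 11% = £62,751.97.
Total = £7,791.43 + £98,952.89 + £62,751.97 = £169,496.29.

£169,496.29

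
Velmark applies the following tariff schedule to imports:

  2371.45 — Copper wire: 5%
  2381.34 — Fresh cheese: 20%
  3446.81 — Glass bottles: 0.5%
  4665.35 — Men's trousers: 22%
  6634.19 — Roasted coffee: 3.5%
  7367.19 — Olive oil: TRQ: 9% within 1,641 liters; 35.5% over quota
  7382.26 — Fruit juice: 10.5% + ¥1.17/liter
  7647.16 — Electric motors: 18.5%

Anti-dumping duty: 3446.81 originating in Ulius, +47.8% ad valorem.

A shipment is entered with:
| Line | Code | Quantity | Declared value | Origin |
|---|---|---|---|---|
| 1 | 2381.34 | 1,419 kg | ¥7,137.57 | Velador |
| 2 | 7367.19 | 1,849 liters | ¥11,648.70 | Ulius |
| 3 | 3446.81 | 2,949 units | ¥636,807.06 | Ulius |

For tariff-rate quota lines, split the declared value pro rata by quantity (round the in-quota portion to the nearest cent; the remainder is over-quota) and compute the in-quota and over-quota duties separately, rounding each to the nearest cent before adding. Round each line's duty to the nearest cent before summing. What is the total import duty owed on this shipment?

¥310,400.96

Line 1 (2381.34, Velador, 1,419 kg, ¥7,137.57):
Base rate for 2381.34 is 20%.
Duty = ¥7,137.57 × 20% = ¥1,427.51.
Line 2 (7367.19, Ulius, 1,849 liters, ¥11,648.70):
Code 7367.19 is under a tariff-rate quota (threshold 1,641 liters). In-quota: 1,641 liters at 9%; over-quota: 208 liters at 35.5%.
Pro-rata value split: in-quota = ¥11,648.70 × 1,641/1,849 = ¥10,338.30; over-quota = ¥11,648.70 − ¥10,338.30 = ¥1,310.40.
In-quota duty = ¥10,338.30 × 9% = ¥930.45. Over-quota duty = ¥1,310.40 × 35.5% = ¥465.19.
Line duty = ¥930.45 + ¥465.19 = ¥1,395.64.
Line 3 (3446.81, Ulius, 2,949 units, ¥636,807.06):
Base rate for 3446.81 is 0.5%.
Additional duty on 3446.81 from Ulius: +47.8%. Applied ad valorem rate: 0.5% + 47.8% = 48.3%.
Duty = ¥636,807.06 × 48.3% = ¥307,577.81.
Total = ¥1,427.51 + ¥1,395.64 + ¥307,577.81 = ¥310,400.96.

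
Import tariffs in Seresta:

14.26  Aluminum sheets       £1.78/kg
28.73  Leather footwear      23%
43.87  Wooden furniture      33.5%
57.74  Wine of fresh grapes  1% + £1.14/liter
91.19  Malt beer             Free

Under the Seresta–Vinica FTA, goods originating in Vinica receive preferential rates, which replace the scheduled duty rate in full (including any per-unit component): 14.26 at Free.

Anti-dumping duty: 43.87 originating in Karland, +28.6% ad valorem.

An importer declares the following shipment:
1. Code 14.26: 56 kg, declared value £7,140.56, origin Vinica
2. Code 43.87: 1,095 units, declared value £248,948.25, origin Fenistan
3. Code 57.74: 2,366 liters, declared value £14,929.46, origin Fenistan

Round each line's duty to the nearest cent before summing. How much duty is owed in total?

Line 1 (14.26, Vinica, 56 kg, £7,140.56):
Base rate for 14.26 is £1.78/kg.
Origin Vinica qualifies under the Seresta–Vinica agreement and 14.26 is covered: preferential rate Free applies instead.
Duty = £7,140.56 × 0% = £0.00.
Line 2 (43.87, Fenistan, 1,095 units, £248,948.25):
Base rate for 43.87 is 33.5%.
The additional-duty order on 43.87 targets Karland, not Fenistan; it does not apply.
Duty = £248,948.25 × 33.5% = £83,397.66.
Line 3 (57.74, Fenistan, 2,366 liters, £14,929.46):
Base rate for 57.74 is 1% + £1.14/liter.
Duty = £14,929.46 × 1% + 2,366 × £1.14 = £2,846.53.
Total = £0.00 + £83,397.66 + £2,846.53 = £86,244.19.

£86,244.19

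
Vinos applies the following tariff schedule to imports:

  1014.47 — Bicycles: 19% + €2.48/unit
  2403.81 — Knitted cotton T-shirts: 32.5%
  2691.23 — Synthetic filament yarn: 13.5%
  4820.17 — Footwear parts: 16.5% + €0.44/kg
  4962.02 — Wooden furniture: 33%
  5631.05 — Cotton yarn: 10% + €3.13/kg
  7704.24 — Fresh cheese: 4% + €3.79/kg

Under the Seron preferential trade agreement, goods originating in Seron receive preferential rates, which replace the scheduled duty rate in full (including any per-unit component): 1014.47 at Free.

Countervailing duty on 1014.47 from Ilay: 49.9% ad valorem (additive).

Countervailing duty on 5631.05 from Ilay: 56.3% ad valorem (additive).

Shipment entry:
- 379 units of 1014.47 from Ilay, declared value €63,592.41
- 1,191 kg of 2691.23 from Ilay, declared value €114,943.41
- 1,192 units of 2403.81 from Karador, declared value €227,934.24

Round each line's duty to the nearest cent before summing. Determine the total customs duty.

Line 1 (1014.47, Ilay, 379 units, €63,592.41):
Base rate for 1014.47 is 19% + €2.48/unit.
1014.47 has an FTA preferential rate, but origin Ilay is not Seron; base rate stands.
Additional duty on 1014.47 from Ilay: +49.9%. Applied ad valorem rate: 19% + 49.9% = 68.9%.
Duty = €63,592.41 × 68.9% + 379 × €2.48 = €44,755.09.
Line 2 (2691.23, Ilay, 1,191 kg, €114,943.41):
Base rate for 2691.23 is 13.5%.
Duty = €114,943.41 × 13.5% = €15,517.36.
Line 3 (2403.81, Karador, 1,192 units, €227,934.24):
Base rate for 2403.81 is 32.5%.
Duty = €227,934.24 × 32.5% = €74,078.63.
Total = €44,755.09 + €15,517.36 + €74,078.63 = €134,351.08.

€134,351.08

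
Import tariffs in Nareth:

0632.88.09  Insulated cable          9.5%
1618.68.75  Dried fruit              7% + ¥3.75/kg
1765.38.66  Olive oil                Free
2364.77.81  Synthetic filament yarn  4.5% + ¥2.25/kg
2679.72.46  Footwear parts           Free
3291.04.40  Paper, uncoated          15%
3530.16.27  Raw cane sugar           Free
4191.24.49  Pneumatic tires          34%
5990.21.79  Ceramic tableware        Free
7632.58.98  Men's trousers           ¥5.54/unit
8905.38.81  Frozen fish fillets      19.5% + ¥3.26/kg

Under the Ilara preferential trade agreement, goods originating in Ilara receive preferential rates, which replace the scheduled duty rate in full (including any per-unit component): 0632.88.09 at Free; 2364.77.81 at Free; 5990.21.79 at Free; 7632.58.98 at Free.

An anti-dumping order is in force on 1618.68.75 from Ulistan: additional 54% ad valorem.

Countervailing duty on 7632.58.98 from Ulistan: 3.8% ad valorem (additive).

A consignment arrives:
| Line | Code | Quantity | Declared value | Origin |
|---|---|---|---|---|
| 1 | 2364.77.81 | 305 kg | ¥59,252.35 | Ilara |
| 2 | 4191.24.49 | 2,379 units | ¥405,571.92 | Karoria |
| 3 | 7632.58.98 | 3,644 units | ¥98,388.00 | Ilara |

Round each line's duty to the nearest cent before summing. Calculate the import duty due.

Line 1 (2364.77.81, Ilara, 305 kg, ¥59,252.35):
Base rate for 2364.77.81 is 4.5% + ¥2.25/kg.
Origin Ilara qualifies under the Nareth–Ilara agreement and 2364.77.81 is covered: preferential rate Free applies instead.
Duty = ¥59,252.35 × 0% = ¥0.00.
Line 2 (4191.24.49, Karoria, 2,379 units, ¥405,571.92):
Base rate for 4191.24.49 is 34%.
Duty = ¥405,571.92 × 34% = ¥137,894.45.
Line 3 (7632.58.98, Ilara, 3,644 units, ¥98,388.00):
Base rate for 7632.58.98 is ¥5.54/unit.
Origin Ilara qualifies under the Nareth–Ilara agreement and 7632.58.98 is covered: preferential rate Free applies instead.
The additional-duty order on 7632.58.98 targets Ulistan, not Ilara; it does not apply.
Duty = ¥98,388.00 × 0% = ¥0.00.
Total = ¥0.00 + ¥137,894.45 + ¥0.00 = ¥137,894.45.

¥137,894.45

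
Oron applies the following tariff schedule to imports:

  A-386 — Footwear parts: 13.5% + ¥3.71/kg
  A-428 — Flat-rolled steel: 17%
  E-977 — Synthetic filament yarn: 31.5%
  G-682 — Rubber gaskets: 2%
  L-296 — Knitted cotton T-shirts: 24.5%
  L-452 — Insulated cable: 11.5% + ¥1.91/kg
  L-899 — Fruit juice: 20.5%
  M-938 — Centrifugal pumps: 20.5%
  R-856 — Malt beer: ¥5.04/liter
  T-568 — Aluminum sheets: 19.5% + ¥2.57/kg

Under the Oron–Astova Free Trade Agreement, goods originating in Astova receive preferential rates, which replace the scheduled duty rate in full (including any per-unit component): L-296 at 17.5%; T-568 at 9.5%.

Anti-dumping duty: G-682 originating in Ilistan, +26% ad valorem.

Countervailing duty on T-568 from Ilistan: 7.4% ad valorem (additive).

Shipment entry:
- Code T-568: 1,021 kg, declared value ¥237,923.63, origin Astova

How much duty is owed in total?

Line 1 (T-568, Astova, 1,021 kg, ¥237,923.63):
Base rate for T-568 is 19.5% + ¥2.57/kg.
Origin Astova qualifies under the Oron–Astova agreement and T-568 is covered: preferential rate 9.5% applies instead.
The additional-duty order on T-568 targets Ilistan, not Astova; it does not apply.
Duty = ¥237,923.63 × 9.5% = ¥22,602.74.

¥22,602.74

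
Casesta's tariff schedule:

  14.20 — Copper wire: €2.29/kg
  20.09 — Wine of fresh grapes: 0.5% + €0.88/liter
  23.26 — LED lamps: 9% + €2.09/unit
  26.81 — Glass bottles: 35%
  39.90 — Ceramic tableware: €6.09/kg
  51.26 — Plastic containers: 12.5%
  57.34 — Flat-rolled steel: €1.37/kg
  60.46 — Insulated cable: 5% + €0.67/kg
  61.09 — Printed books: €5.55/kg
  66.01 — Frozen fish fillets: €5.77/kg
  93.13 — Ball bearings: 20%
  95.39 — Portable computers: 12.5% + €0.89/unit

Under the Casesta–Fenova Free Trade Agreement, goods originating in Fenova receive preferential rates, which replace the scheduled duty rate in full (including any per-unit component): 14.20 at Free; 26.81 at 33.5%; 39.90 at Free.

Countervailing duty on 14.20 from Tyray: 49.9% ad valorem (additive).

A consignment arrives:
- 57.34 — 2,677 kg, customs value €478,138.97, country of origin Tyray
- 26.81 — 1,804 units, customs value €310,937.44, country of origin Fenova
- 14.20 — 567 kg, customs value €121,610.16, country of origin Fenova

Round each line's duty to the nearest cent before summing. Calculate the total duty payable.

€107,831.53

Line 1 (57.34, Tyray, 2,677 kg, €478,138.97):
Base rate for 57.34 is €1.37/kg.
Duty = 2,677 × €1.37 = €3,667.49.
Line 2 (26.81, Fenova, 1,804 units, €310,937.44):
Base rate for 26.81 is 35%.
Origin Fenova qualifies under the Casesta–Fenova agreement and 26.81 is covered: preferential rate 33.5% applies instead.
Duty = €310,937.44 × 33.5% = €104,164.04.
Line 3 (14.20, Fenova, 567 kg, €121,610.16):
Base rate for 14.20 is €2.29/kg.
Origin Fenova qualifies under the Casesta–Fenova agreement and 14.20 is covered: preferential rate Free applies instead.
The additional-duty order on 14.20 targets Tyray, not Fenova; it does not apply.
Duty = €121,610.16 × 0% = €0.00.
Total = €3,667.49 + €104,164.04 + €0.00 = €107,831.53.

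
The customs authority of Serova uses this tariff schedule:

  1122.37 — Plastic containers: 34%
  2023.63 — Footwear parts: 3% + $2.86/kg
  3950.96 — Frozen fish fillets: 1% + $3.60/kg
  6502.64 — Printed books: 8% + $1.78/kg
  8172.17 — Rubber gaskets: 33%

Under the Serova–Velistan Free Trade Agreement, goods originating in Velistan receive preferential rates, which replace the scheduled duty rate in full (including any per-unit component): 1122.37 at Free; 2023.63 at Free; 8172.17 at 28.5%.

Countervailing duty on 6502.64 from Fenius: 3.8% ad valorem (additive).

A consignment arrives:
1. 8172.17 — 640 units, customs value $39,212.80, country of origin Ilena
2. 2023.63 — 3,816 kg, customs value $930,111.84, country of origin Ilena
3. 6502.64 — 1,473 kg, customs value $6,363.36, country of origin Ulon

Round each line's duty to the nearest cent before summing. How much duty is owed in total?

$54,888.35

Line 1 (8172.17, Ilena, 640 units, $39,212.80):
Base rate for 8172.17 is 33%.
8172.17 has an FTA preferential rate, but origin Ilena is not Velistan; base rate stands.
Duty = $39,212.80 × 33% = $12,940.22.
Line 2 (2023.63, Ilena, 3,816 kg, $930,111.84):
Base rate for 2023.63 is 3% + $2.86/kg.
2023.63 has an FTA preferential rate, but origin Ilena is not Velistan; base rate stands.
Duty = $930,111.84 × 3% + 3,816 × $2.86 = $38,817.12.
Line 3 (6502.64, Ulon, 1,473 kg, $6,363.36):
Base rate for 6502.64 is 8% + $1.78/kg.
The additional-duty order on 6502.64 targets Fenius, not Ulon; it does not apply.
Duty = $6,363.36 × 8% + 1,473 × $1.78 = $3,131.01.
Total = $12,940.22 + $38,817.12 + $3,131.01 = $54,888.35.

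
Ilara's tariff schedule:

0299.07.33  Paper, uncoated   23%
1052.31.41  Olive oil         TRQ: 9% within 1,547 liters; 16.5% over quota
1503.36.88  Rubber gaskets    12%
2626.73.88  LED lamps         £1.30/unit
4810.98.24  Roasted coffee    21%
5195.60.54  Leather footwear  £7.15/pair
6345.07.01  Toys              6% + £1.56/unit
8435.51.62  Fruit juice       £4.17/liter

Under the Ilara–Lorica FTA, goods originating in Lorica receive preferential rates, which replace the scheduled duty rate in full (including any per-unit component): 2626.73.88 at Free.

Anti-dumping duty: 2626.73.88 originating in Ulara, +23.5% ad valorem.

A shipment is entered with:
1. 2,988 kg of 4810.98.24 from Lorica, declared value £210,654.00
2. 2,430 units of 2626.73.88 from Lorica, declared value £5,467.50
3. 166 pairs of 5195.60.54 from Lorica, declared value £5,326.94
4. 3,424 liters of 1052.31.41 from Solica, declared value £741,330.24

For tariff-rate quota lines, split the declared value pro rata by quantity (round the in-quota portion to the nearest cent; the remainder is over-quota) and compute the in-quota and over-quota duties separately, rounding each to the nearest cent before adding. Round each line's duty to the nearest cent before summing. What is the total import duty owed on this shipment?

£142,623.16

Line 1 (4810.98.24, Lorica, 2,988 kg, £210,654.00):
Base rate for 4810.98.24 is 21%.
Origin Lorica is the FTA partner but 4810.98.24 is not on the preference list; base rate stands.
Duty = £210,654.00 × 21% = £44,237.34.
Line 2 (2626.73.88, Lorica, 2,430 units, £5,467.50):
Base rate for 2626.73.88 is £1.30/unit.
Origin Lorica qualifies under the Ilara–Lorica agreement and 2626.73.88 is covered: preferential rate Free applies instead.
The additional-duty order on 2626.73.88 targets Ulara, not Lorica; it does not apply.
Duty = £5,467.50 × 0% = £0.00.
Line 3 (5195.60.54, Lorica, 166 pairs, £5,326.94):
Base rate for 5195.60.54 is £7.15/pair.
Origin Lorica is the FTA partner but 5195.60.54 is not on the preference list; base rate stands.
Duty = 166 × £7.15 = £1,186.90.
Line 4 (1052.31.41, Solica, 3,424 liters, £741,330.24):
Code 1052.31.41 is under a tariff-rate quota (threshold 1,547 liters). In-quota: 1,547 liters at 9%; over-quota: 1,877 liters at 16.5%.
Pro-rata value split: in-quota = £741,330.24 × 1,547/3,424 = £334,940.97; over-quota = £741,330.24 − £334,940.97 = £406,389.27.
In-quota duty = £334,940.97 × 9% = £30,144.69. Over-quota duty = £406,389.27 × 16.5% = £67,054.23.
Line duty = £30,144.69 + £67,054.23 = £97,198.92.
Total = £44,237.34 + £0.00 + £1,186.90 + £97,198.92 = £142,623.16.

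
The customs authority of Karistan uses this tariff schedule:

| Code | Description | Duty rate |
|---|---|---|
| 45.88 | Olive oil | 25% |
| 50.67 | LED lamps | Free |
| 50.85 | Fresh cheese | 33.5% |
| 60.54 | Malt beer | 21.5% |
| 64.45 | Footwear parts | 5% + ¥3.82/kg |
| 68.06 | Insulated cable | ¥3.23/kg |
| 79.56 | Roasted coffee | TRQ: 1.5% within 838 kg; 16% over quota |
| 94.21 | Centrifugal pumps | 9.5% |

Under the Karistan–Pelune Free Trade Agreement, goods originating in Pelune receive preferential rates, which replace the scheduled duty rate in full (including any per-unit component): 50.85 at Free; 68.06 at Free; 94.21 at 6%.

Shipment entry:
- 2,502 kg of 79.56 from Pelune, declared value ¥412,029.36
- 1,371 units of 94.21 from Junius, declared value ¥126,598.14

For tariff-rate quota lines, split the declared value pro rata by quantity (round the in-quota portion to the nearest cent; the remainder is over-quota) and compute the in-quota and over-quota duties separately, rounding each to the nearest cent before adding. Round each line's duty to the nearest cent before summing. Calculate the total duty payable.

Line 1 (79.56, Pelune, 2,502 kg, ¥412,029.36):
Code 79.56 is under a tariff-rate quota (threshold 838 kg). In-quota: 838 kg at 1.5%; over-quota: 1,664 kg at 16%.
Pro-rata value split: in-quota = ¥412,029.36 × 838/2,502 = ¥138,001.84; over-quota = ¥412,029.36 − ¥138,001.84 = ¥274,027.52.
In-quota duty = ¥138,001.84 × 1.5% = ¥2,070.03. Over-quota duty = ¥274,027.52 × 16% = ¥43,844.40.
Line duty = ¥2,070.03 + ¥43,844.40 = ¥45,914.43.
Line 2 (94.21, Junius, 1,371 units, ¥126,598.14):
Base rate for 94.21 is 9.5%.
94.21 has an FTA preferential rate, but origin Junius is not Pelune; base rate stands.
Duty = ¥126,598.14 × 9.5% = ¥12,026.82.
Total = ¥45,914.43 + ¥12,026.82 = ¥57,941.25.

¥57,941.25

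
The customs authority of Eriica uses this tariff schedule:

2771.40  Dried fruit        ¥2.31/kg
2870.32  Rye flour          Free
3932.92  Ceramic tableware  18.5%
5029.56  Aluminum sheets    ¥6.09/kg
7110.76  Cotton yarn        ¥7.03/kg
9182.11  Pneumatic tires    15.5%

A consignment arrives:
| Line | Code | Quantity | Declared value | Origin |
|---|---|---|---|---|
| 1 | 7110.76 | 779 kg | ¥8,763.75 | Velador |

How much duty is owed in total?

Line 1 (7110.76, Velador, 779 kg, ¥8,763.75):
Base rate for 7110.76 is ¥7.03/kg.
Duty = 779 × ¥7.03 = ¥5,476.37.

¥5,476.37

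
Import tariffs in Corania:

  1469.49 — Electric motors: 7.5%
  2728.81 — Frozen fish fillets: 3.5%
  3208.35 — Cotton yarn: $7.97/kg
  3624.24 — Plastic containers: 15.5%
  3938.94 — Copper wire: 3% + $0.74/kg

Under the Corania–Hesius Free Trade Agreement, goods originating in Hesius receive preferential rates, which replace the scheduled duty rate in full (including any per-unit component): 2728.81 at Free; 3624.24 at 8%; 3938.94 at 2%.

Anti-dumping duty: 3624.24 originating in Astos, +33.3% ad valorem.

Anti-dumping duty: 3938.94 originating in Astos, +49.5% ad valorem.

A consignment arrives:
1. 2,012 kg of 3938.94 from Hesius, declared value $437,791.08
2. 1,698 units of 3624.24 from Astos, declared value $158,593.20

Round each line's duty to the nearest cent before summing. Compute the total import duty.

Line 1 (3938.94, Hesius, 2,012 kg, $437,791.08):
Base rate for 3938.94 is 3% + $0.74/kg.
Origin Hesius qualifies under the Corania–Hesius agreement and 3938.94 is covered: preferential rate 2% applies instead.
The additional-duty order on 3938.94 targets Astos, not Hesius; it does not apply.
Duty = $437,791.08 × 2% = $8,755.82.
Line 2 (3624.24, Astos, 1,698 units, $158,593.20):
Base rate for 3624.24 is 15.5%.
3624.24 has an FTA preferential rate, but origin Astos is not Hesius; base rate stands.
Additional duty on 3624.24 from Astos: +33.3%. Applied ad valorem rate: 15.5% + 33.3% = 48.8%.
Duty = $158,593.20 × 48.8% = $77,393.48.
Total = $8,755.82 + $77,393.48 = $86,149.30.

$86,149.30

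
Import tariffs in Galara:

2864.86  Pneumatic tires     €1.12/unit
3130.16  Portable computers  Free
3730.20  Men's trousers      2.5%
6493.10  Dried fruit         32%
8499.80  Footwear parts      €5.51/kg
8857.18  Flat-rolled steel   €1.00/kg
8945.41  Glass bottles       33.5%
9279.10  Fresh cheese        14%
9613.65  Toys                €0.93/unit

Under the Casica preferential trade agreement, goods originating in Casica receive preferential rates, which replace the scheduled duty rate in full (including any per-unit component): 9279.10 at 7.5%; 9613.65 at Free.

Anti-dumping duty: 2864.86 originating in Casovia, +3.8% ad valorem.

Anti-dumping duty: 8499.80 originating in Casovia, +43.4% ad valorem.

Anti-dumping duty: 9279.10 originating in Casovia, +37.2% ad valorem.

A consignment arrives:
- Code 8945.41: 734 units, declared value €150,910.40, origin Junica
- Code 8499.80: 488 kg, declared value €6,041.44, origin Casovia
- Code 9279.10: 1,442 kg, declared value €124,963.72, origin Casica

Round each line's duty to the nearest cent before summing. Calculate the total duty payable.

Line 1 (8945.41, Junica, 734 units, €150,910.40):
Base rate for 8945.41 is 33.5%.
Duty = €150,910.40 × 33.5% = €50,554.98.
Line 2 (8499.80, Casovia, 488 kg, €6,041.44):
Base rate for 8499.80 is €5.51/kg.
Additional duty on 8499.80 from Casovia: +43.4% ad valorem. Applied ad valorem rate = 43.4%.
Duty = €6,041.44 × 43.4% + 488 × €5.51 = €5,310.86.
Line 3 (9279.10, Casica, 1,442 kg, €124,963.72):
Base rate for 9279.10 is 14%.
Origin Casica qualifies under the Galara–Casica agreement and 9279.10 is covered: preferential rate 7.5% applies instead.
The additional-duty order on 9279.10 targets Casovia, not Casica; it does not apply.
Duty = €124,963.72 × 7.5% = €9,372.28.
Total = €50,554.98 + €5,310.86 + €9,372.28 = €65,238.12.

€65,238.12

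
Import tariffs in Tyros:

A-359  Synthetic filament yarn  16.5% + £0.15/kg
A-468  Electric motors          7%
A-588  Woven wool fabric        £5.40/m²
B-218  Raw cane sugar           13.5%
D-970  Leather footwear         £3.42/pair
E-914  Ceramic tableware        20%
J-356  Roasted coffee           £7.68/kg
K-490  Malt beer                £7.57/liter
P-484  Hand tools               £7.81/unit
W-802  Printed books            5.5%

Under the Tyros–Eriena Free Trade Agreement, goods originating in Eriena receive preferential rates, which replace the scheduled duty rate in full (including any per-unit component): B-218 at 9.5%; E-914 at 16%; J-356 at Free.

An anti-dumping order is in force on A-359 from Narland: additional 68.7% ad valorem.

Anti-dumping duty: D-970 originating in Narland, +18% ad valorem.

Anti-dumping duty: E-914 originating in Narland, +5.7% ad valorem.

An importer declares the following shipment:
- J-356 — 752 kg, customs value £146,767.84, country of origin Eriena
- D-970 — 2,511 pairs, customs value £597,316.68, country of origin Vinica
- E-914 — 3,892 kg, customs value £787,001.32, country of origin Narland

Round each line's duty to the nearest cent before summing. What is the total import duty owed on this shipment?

£210,846.96

Line 1 (J-356, Eriena, 752 kg, £146,767.84):
Base rate for J-356 is £7.68/kg.
Origin Eriena qualifies under the Tyros–Eriena agreement and J-356 is covered: preferential rate Free applies instead.
Duty = £146,767.84 × 0% = £0.00.
Line 2 (D-970, Vinica, 2,511 pairs, £597,316.68):
Base rate for D-970 is £3.42/pair.
The additional-duty order on D-970 targets Narland, not Vinica; it does not apply.
Duty = 2,511 × £3.42 = £8,587.62.
Line 3 (E-914, Narland, 3,892 kg, £787,001.32):
Base rate for E-914 is 20%.
E-914 has an FTA preferential rate, but origin Narland is not Eriena; base rate stands.
Additional duty on E-914 from Narland: +5.7%. Applied ad valorem rate: 20% + 5.7% = 25.7%.
Duty = £787,001.32 × 25.7% = £202,259.34.
Total = £0.00 + £8,587.62 + £202,259.34 = £210,846.96.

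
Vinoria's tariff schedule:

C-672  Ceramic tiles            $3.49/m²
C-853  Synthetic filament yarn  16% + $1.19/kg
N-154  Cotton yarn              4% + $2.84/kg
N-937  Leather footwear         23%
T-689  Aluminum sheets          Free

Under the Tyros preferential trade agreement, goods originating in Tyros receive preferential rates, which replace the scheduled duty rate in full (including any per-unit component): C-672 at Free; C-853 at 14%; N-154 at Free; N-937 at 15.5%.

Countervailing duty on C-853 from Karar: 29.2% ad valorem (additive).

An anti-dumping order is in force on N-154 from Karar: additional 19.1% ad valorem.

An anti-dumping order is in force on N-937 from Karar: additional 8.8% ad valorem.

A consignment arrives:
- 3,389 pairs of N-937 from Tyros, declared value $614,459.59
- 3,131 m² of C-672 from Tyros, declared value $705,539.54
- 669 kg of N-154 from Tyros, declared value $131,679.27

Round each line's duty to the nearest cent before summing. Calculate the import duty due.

Line 1 (N-937, Tyros, 3,389 pairs, $614,459.59):
Base rate for N-937 is 23%.
Origin Tyros qualifies under the Vinoria–Tyros agreement and N-937 is covered: preferential rate 15.5% applies instead.
The additional-duty order on N-937 targets Karar, not Tyros; it does not apply.
Duty = $614,459.59 × 15.5% = $95,241.24.
Line 2 (C-672, Tyros, 3,131 m², $705,539.54):
Base rate for C-672 is $3.49/m².
Origin Tyros qualifies under the Vinoria–Tyros agreement and C-672 is covered: preferential rate Free applies instead.
Duty = $705,539.54 × 0% = $0.00.
Line 3 (N-154, Tyros, 669 kg, $131,679.27):
Base rate for N-154 is 4% + $2.84/kg.
Origin Tyros qualifies under the Vinoria–Tyros agreement and N-154 is covered: preferential rate Free applies instead.
The additional-duty order on N-154 targets Karar, not Tyros; it does not apply.
Duty = $131,679.27 × 0% = $0.00.
Total = $95,241.24 + $0.00 + $0.00 = $95,241.24.

$95,241.24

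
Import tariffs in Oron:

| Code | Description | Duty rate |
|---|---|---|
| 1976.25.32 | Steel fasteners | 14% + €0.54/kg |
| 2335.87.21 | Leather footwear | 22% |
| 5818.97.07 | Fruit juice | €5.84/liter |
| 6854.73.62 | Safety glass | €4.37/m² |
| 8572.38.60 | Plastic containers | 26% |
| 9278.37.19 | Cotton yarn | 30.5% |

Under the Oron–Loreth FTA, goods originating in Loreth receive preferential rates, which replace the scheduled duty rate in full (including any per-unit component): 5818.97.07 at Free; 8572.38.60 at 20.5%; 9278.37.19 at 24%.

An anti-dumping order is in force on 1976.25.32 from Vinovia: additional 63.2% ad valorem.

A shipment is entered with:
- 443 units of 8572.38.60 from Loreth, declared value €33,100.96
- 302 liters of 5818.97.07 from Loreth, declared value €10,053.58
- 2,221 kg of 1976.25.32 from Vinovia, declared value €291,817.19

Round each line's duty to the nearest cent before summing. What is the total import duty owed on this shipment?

Line 1 (8572.38.60, Loreth, 443 units, €33,100.96):
Base rate for 8572.38.60 is 26%.
Origin Loreth qualifies under the Oron–Loreth agreement and 8572.38.60 is covered: preferential rate 20.5% applies instead.
Duty = €33,100.96 × 20.5% = €6,785.70.
Line 2 (5818.97.07, Loreth, 302 liters, €10,053.58):
Base rate for 5818.97.07 is €5.84/liter.
Origin Loreth qualifies under the Oron–Loreth agreement and 5818.97.07 is covered: preferential rate Free applies instead.
Duty = €10,053.58 × 0% = €0.00.
Line 3 (1976.25.32, Vinovia, 2,221 kg, €291,817.19):
Base rate for 1976.25.32 is 14% + €0.54/kg.
Additional duty on 1976.25.32 from Vinovia: +63.2%. Applied ad valorem rate: 14% + 63.2% = 77.2%.
Duty = €291,817.19 × 77.2% + 2,221 × €0.54 = €226,482.21.
Total = €6,785.70 + €0.00 + €226,482.21 = €233,267.91.

€233,267.91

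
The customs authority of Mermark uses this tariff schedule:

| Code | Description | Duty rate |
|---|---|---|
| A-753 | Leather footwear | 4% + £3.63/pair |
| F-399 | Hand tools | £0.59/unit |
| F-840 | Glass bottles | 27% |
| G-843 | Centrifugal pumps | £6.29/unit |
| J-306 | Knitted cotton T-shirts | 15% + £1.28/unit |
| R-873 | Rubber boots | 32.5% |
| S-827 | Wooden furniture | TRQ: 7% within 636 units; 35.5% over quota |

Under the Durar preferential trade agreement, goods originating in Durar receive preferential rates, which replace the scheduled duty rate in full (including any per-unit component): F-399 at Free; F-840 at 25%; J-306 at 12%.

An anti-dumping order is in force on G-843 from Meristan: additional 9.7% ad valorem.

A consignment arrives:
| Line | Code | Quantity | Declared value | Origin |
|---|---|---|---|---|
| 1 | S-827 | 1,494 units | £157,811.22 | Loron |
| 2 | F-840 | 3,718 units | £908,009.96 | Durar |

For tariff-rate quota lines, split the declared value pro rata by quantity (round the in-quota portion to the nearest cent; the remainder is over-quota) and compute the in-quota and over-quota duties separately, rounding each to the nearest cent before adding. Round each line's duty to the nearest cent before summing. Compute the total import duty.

£263,878.98

Line 1 (S-827, Loron, 1,494 units, £157,811.22):
Code S-827 is under a tariff-rate quota (threshold 636 units). In-quota: 636 units at 7%; over-quota: 858 units at 35.5%.
Pro-rata value split: in-quota = £157,811.22 × 636/1,494 = £67,180.68; over-quota = £157,811.22 − £67,180.68 = £90,630.54.
In-quota duty = £67,180.68 × 7% = £4,702.65. Over-quota duty = £90,630.54 × 35.5% = £32,173.84.
Line duty = £4,702.65 + £32,173.84 = £36,876.49.
Line 2 (F-840, Durar, 3,718 units, £908,009.96):
Base rate for F-840 is 27%.
Origin Durar qualifies under the Mermark–Durar agreement and F-840 is covered: preferential rate 25% applies instead.
Duty = £908,009.96 × 25% = £227,002.49.
Total = £36,876.49 + £227,002.49 = £263,878.98.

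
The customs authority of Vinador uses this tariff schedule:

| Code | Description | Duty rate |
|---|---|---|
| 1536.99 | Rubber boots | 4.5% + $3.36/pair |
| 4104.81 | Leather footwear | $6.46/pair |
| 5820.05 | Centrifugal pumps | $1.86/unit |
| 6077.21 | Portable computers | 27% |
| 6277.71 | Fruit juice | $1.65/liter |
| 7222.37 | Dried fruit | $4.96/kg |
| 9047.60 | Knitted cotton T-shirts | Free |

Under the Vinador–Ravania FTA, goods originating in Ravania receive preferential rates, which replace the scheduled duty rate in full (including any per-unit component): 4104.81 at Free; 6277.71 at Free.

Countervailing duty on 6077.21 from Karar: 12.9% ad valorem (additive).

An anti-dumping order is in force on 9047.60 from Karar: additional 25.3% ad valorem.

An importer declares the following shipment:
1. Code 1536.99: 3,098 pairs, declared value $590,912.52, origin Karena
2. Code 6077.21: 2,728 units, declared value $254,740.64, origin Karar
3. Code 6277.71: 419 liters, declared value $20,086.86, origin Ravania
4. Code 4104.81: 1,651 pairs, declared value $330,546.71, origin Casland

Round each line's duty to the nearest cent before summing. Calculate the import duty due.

Line 1 (1536.99, Karena, 3,098 pairs, $590,912.52):
Base rate for 1536.99 is 4.5% + $3.36/pair.
Duty = $590,912.52 × 4.5% + 3,098 × $3.36 = $37,000.34.
Line 2 (6077.21, Karar, 2,728 units, $254,740.64):
Base rate for 6077.21 is 27%.
Additional duty on 6077.21 from Karar: +12.9%. Applied ad valorem rate: 27% + 12.9% = 39.9%.
Duty = $254,740.64 × 39.9% = $101,641.52.
Line 3 (6277.71, Ravania, 419 liters, $20,086.86):
Base rate for 6277.71 is $1.65/liter.
Origin Ravania qualifies under the Vinador–Ravania agreement and 6277.71 is covered: preferential rate Free applies instead.
Duty = $20,086.86 × 0% = $0.00.
Line 4 (4104.81, Casland, 1,651 pairs, $330,546.71):
Base rate for 4104.81 is $6.46/pair.
4104.81 has an FTA preferential rate, but origin Casland is not Ravania; base rate stands.
Duty = 1,651 × $6.46 = $10,665.46.
Total = $37,000.34 + $101,641.52 + $0.00 + $10,665.46 = $149,307.32.

$149,307.32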